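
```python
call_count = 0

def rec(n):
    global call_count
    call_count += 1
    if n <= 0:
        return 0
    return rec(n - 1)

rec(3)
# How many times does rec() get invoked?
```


rec(3) calls rec(2) calls ... calls rec(0)
Total calls: 3 + 1 (for base case) = 4


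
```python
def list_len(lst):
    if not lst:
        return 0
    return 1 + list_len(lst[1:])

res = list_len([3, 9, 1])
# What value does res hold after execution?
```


list_len([3, 9, 1])
= 1 + list_len([9, 1])
= 1 + 1 + list_len([1])
= 1 + 1 + 1 + list_len([])
= 1 + 1 + 1 + 0
= 3


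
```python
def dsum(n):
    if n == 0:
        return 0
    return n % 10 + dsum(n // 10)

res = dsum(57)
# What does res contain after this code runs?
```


dsum(57)
= 7 + dsum(5)
= 7 + 5 + dsum(0)
= 7 + 5 + 0
= 12


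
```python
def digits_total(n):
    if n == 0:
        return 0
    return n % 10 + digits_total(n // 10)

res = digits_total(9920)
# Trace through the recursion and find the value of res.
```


digits_total(9920)
= 0 + digits_total(992)
= 0 + 2 + digits_total(99)
= 0 + 2 + 9 + digits_total(9)
= 0 + 2 + 9 + 9 + digits_total(0)
= 0 + 2 + 9 + 9 + 0
= 20


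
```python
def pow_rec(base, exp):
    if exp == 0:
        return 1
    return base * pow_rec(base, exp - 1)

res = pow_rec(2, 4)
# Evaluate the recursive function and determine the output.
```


pow_rec(2, 4)
= 2 * pow_rec(2, 3)
= 2 * 2 * pow_rec(2, 2)
= 2 * 2 * 2 * pow_rec(2, 1)
= 2 * 2 * 2 * 2 * pow_rec(2, 0)
= 2 * 2 * 2 * 2 * 1
= 16


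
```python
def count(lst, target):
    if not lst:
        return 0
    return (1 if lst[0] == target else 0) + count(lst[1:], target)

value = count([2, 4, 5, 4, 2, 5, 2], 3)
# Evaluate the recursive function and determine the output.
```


count([2, 4, 5, 4, 2, 5, 2], 3)
lst[0]=2 != 3: 0 + count([4, 5, 4, 2, 5, 2], 3)
lst[0]=4 != 3: 0 + count([5, 4, 2, 5, 2], 3)
lst[0]=5 != 3: 0 + count([4, 2, 5, 2], 3)
lst[0]=4 != 3: 0 + count([2, 5, 2], 3)
lst[0]=2 != 3: 0 + count([5, 2], 3)
lst[0]=5 != 3: 0 + count([2], 3)
lst[0]=2 != 3: 0 + count([], 3)
= 0


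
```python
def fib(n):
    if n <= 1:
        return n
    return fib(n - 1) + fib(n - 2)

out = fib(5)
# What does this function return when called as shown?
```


fib(5)
= fib(4) + fib(3)
= (fib(3) + fib(2)) + fib(3)
Computing bottom-up: fib(0)=0, fib(1)=1, fib(2)=1, fib(3)=2, fib(4)=3, fib(5)=5
= 5


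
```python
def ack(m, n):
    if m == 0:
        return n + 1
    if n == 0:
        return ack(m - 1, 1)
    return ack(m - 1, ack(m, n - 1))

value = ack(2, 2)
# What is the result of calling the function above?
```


ack(2, 2)
= ack(1, ack(2, 1))
First compute ack(2, 1) = 5
= ack(1, 5)
= 7


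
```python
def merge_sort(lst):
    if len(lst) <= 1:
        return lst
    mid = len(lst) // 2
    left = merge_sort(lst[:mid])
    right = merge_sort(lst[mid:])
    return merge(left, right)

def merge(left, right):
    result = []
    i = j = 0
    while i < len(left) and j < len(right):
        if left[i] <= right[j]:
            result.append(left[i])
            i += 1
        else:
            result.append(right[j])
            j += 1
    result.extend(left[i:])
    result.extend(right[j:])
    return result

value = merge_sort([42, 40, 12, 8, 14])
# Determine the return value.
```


merge_sort([42, 40, 12, 8, 14])
Split into [42, 40] and [12, 8, 14]
Left sorted: [40, 42]
Right sorted: [8, 12, 14]
Merge [40, 42] and [8, 12, 14]
= [8, 12, 14, 40, 42]


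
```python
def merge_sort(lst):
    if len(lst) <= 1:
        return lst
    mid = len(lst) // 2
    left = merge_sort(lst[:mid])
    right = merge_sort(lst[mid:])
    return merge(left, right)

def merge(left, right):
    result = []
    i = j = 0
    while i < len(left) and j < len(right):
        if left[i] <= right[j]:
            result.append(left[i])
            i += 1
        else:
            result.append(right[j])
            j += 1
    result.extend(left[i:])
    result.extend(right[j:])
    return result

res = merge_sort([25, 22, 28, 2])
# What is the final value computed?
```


merge_sort([25, 22, 28, 2])
Split into [25, 22] and [28, 2]
Left sorted: [22, 25]
Right sorted: [2, 28]
Merge [22, 25] and [2, 28]
= [2, 22, 25, 28]


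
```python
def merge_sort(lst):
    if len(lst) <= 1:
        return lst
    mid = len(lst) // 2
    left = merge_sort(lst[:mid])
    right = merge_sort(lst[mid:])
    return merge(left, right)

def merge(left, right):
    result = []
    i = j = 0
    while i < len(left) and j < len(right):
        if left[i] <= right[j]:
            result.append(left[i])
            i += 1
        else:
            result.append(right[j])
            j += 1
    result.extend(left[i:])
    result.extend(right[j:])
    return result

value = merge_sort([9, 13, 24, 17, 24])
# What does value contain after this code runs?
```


merge_sort([9, 13, 24, 17, 24])
Split into [9, 13] and [24, 17, 24]
Left sorted: [9, 13]
Right sorted: [17, 24, 24]
Merge [9, 13] and [17, 24, 24]
= [9, 13, 17, 24, 24]


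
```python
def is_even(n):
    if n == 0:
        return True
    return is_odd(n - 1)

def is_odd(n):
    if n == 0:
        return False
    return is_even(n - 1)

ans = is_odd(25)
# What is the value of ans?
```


is_odd(25)
= is_even(24)
= is_odd(23)
= is_even(22)
= is_odd(21)
= is_even(20)
= is_odd(19)
= is_even(18)
= is_odd(17)
= is_even(16)
= is_odd(15)
= is_even(14)
= is_odd(13)
= is_even(12)
= is_odd(11)
= is_even(10)
= is_odd(9)
= is_even(8)
= is_odd(7)
= is_even(6)
= is_odd(5)
= is_even(4)
= is_odd(3)
= is_even(2)
= is_odd(1)
= is_even(0)
n == 0: return True
= True


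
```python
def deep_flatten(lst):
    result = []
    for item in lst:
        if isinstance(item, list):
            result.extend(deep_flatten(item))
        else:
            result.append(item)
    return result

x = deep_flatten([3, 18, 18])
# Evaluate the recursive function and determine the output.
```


deep_flatten([3, 18, 18])
Processing each element:
  3 is not a list -> append 3
  18 is not a list -> append 18
  18 is not a list -> append 18
= [3, 18, 18]


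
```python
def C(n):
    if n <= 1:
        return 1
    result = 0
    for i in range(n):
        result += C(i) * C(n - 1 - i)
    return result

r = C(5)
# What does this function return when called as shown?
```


C(5)
= sum of C(i) * C(5-1-i) for i in 0..4
First compute sub-values bottom-up:
  C(0) = 1, C(1) = 1
  C(2) = 1*1 + 1*1 = 2
  C(3) = 1*2 + 1*1 + 2*1 = 5
  C(4) = 1*5 + 1*2 + 2*1 + 5*1 = 14
Now C(5):
  C(0)*C(4) = 1*14 = 14
  C(1)*C(3) = 1*5 = 5
  C(2)*C(2) = 2*2 = 4
  C(3)*C(1) = 5*1 = 5
  C(4)*C(0) = 14*1 = 14
= 14 + 5 + 4 + 5 + 14
= 42


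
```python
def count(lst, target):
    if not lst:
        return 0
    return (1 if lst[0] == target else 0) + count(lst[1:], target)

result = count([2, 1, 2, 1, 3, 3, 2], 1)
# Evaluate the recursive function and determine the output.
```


count([2, 1, 2, 1, 3, 3, 2], 1)
lst[0]=2 != 1: 0 + count([1, 2, 1, 3, 3, 2], 1)
lst[0]=1 == 1: 1 + count([2, 1, 3, 3, 2], 1)
lst[0]=2 != 1: 0 + count([1, 3, 3, 2], 1)
lst[0]=1 == 1: 1 + count([3, 3, 2], 1)
lst[0]=3 != 1: 0 + count([3, 2], 1)
lst[0]=3 != 1: 0 + count([2], 1)
lst[0]=2 != 1: 0 + count([], 1)
= 2


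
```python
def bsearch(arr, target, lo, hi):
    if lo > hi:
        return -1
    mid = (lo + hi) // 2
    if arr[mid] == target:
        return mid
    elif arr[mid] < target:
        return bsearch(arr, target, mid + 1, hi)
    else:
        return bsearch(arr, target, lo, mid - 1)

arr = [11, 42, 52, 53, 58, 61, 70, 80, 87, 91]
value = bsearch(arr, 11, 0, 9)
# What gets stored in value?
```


bsearch(arr, 11, 0, 9)
lo=0, hi=9, mid=4, arr[mid]=58
58 > 11, search left half
lo=0, hi=3, mid=1, arr[mid]=42
42 > 11, search left half
lo=0, hi=0, mid=0, arr[mid]=11
arr[0] == 11, found at index 0
= 0


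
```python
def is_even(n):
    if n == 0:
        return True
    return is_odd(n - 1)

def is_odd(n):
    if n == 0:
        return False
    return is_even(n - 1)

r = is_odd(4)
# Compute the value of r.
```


is_odd(4)
= is_even(3)
= is_odd(2)
= is_even(1)
= is_odd(0)
n == 0: return False
= False


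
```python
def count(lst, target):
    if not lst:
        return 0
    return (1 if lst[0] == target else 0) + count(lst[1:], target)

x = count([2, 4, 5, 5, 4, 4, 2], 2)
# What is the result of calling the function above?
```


count([2, 4, 5, 5, 4, 4, 2], 2)
lst[0]=2 == 2: 1 + count([4, 5, 5, 4, 4, 2], 2)
lst[0]=4 != 2: 0 + count([5, 5, 4, 4, 2], 2)
lst[0]=5 != 2: 0 + count([5, 4, 4, 2], 2)
lst[0]=5 != 2: 0 + count([4, 4, 2], 2)
lst[0]=4 != 2: 0 + count([4, 2], 2)
lst[0]=4 != 2: 0 + count([2], 2)
lst[0]=2 == 2: 1 + count([], 2)
= 2


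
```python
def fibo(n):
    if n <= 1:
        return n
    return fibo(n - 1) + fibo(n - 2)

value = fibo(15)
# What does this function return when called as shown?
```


fibo(15)
= fibo(14) + fibo(13)
= (fibo(13) + fibo(12)) + fibo(13)
Computing bottom-up: fibo(0)=0, fibo(1)=1, fibo(2)=1, fibo(3)=2, fibo(4)=3, fibo(5)=5, fibo(6)=8, fibo(7)=13, fibo(8)=21, fibo(9)=34, fibo(10)=55, fibo(11)=89, fibo(12)=144, fibo(13)=233, fibo(14)=377, fibo(15)=610
= 610


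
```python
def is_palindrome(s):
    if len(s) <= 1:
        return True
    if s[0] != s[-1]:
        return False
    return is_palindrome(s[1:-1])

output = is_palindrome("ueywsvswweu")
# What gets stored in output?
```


is_palindrome("ueywsvswweu")
"ueywsvswweu": s[0]='u' == s[-1]='u' -> is_palindrome("eywsvswwe")
"eywsvswwe": s[0]='e' == s[-1]='e' -> is_palindrome("ywsvsww")
"ywsvsww": s[0]='y' != s[-1]='w' -> False
= False


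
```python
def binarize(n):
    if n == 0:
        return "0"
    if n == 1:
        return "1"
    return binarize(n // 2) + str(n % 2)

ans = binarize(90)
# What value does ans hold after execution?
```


binarize(90)
= binarize(45) + "0"
= binarize(22) + "1" + "0"
= binarize(11) + "0" + "1" + "0"
= binarize(5) + "1" + "0" + "1" + "0"
= binarize(2) + "1" + "1" + "0" + "1" + "0"
= binarize(1) + "0" + "1" + "1" + "0" + "1" + "0"
= "1" + "0" + "1" + "1" + "0" + "1" + "0"
= "1011010"


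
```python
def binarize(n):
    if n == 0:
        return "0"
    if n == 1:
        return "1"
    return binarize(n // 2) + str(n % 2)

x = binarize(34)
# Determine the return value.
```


binarize(34)
= binarize(17) + "0"
= binarize(8) + "1" + "0"
= binarize(4) + "0" + "1" + "0"
= binarize(2) + "0" + "0" + "1" + "0"
= binarize(1) + "0" + "0" + "0" + "1" + "0"
= "1" + "0" + "0" + "0" + "1" + "0"
= "100010"


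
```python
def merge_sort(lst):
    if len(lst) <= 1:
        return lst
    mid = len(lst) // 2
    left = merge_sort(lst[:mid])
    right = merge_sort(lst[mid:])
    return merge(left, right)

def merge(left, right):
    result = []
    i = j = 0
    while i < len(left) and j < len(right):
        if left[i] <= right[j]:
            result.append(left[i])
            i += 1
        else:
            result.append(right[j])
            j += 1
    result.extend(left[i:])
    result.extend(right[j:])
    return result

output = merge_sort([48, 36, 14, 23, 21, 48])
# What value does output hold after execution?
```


merge_sort([48, 36, 14, 23, 21, 48])
Split into [48, 36, 14] and [23, 21, 48]
Left sorted: [14, 36, 48]
Right sorted: [21, 23, 48]
Merge [14, 36, 48] and [21, 23, 48]
= [14, 21, 23, 36, 48, 48]


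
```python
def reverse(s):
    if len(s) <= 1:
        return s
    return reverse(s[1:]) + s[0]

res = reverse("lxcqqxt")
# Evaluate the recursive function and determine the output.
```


reverse("lxcqqxt")
= reverse("xcqqxt") + "l"
= reverse("cqqxt") + "x" + "l"
= reverse("qqxt") + "c" + "x" + "l"
= reverse("qxt") + "q" + "c" + "x" + "l"
= reverse("xt") + "q" + "q" + "c" + "x" + "l"
= reverse("t") + "x" + "q" + "q" + "c" + "x" + "l"
= "t" + "x" + "q" + "q" + "c" + "x" + "l"
= "txqqcxl"


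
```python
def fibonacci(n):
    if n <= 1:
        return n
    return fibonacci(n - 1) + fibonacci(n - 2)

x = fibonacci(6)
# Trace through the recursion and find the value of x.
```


fibonacci(6)
= fibonacci(5) + fibonacci(4)
= (fibonacci(4) + fibonacci(3)) + fibonacci(4)
Computing bottom-up: fibonacci(0)=0, fibonacci(1)=1, fibonacci(2)=1, fibonacci(3)=2, fibonacci(4)=3, fibonacci(5)=5, fibonacci(6)=8
= 8


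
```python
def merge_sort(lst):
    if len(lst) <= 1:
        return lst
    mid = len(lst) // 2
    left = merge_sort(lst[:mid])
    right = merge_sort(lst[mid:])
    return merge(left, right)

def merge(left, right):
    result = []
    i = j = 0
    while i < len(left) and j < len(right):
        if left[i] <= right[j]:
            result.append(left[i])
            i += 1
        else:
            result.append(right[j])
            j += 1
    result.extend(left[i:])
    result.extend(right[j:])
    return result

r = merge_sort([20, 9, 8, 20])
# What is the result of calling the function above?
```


merge_sort([20, 9, 8, 20])
Split into [20, 9] and [8, 20]
Left sorted: [9, 20]
Right sorted: [8, 20]
Merge [9, 20] and [8, 20]
= [8, 9, 20, 20]


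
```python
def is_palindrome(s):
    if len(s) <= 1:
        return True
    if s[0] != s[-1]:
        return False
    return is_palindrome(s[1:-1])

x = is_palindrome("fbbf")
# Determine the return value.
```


is_palindrome("fbbf")
"fbbf": s[0]='f' == s[-1]='f' -> is_palindrome("bb")
"bb": s[0]='b' == s[-1]='b' -> is_palindrome("")
"": len <= 1 -> True
= True


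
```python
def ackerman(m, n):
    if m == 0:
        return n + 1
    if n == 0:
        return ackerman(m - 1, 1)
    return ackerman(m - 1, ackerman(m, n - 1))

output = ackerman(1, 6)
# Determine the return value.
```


ackerman(1, 6)
= ackerman(0, ackerman(1, 5))
First compute ackerman(1, 5) = 7
= ackerman(0, 7)
= 8


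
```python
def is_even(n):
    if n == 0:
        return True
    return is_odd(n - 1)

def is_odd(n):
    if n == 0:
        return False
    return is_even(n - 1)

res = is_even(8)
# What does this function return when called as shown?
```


is_even(8)
= is_odd(7)
= is_even(6)
= is_odd(5)
= is_even(4)
= is_odd(3)
= is_even(2)
= is_odd(1)
= is_even(0)
n == 0: return True
= True


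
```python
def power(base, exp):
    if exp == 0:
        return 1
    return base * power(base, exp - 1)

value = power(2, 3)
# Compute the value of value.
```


power(2, 3)
= 2 * power(2, 2)
= 2 * 2 * power(2, 1)
= 2 * 2 * 2 * power(2, 0)
= 2 * 2 * 2 * 1
= 8


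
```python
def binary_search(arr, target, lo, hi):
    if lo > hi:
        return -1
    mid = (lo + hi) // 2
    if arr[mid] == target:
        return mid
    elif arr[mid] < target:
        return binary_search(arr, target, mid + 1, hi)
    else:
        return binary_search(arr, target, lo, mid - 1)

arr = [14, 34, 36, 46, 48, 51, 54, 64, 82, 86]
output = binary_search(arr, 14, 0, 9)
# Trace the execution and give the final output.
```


binary_search(arr, 14, 0, 9)
lo=0, hi=9, mid=4, arr[mid]=48
48 > 14, search left half
lo=0, hi=3, mid=1, arr[mid]=34
34 > 14, search left half
lo=0, hi=0, mid=0, arr[mid]=14
arr[0] == 14, found at index 0
= 0


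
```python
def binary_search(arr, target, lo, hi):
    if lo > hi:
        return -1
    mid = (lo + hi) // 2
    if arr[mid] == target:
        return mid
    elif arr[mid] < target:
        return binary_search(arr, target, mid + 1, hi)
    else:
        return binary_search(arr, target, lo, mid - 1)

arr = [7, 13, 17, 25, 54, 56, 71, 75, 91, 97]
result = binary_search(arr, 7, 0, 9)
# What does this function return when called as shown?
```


binary_search(arr, 7, 0, 9)
lo=0, hi=9, mid=4, arr[mid]=54
54 > 7, search left half
lo=0, hi=3, mid=1, arr[mid]=13
13 > 7, search left half
lo=0, hi=0, mid=0, arr[mid]=7
arr[0] == 7, found at index 0
= 0


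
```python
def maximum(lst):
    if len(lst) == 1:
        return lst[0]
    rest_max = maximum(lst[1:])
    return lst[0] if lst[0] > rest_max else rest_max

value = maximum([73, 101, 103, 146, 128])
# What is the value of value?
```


maximum([73, 101, 103, 146, 128])
= compare 73 with maximum([101, 103, 146, 128])
= compare 101 with maximum([103, 146, 128])
= compare 103 with maximum([146, 128])
= compare 146 with maximum([128])
Base: maximum([128]) = 128
compare 146 with 128: max = 146
compare 103 with 146: max = 146
compare 101 with 146: max = 146
compare 73 with 146: max = 146
= 146


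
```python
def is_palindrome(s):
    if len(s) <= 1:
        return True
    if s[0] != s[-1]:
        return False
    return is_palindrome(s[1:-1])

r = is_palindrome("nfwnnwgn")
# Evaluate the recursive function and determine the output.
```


is_palindrome("nfwnnwgn")
"nfwnnwgn": s[0]='n' == s[-1]='n' -> is_palindrome("fwnnwg")
"fwnnwg": s[0]='f' != s[-1]='g' -> False
= False


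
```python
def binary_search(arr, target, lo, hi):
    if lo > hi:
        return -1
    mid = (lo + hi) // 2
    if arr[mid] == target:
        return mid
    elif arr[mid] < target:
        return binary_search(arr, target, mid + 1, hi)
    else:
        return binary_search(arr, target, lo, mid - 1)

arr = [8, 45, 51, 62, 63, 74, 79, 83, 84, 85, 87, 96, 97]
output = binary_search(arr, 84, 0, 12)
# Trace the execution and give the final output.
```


binary_search(arr, 84, 0, 12)
lo=0, hi=12, mid=6, arr[mid]=79
79 < 84, search right half
lo=7, hi=12, mid=9, arr[mid]=85
85 > 84, search left half
lo=7, hi=8, mid=7, arr[mid]=83
83 < 84, search right half
lo=8, hi=8, mid=8, arr[mid]=84
arr[8] == 84, found at index 8
= 8


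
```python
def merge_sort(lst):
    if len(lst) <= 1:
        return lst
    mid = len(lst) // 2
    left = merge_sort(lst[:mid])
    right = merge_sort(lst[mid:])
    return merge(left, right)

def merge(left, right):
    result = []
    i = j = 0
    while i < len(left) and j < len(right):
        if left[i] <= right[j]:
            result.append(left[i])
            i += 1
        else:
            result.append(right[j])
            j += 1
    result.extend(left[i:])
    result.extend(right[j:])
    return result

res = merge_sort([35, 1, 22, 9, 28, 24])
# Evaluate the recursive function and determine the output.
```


merge_sort([35, 1, 22, 9, 28, 24])
Split into [35, 1, 22] and [9, 28, 24]
Left sorted: [1, 22, 35]
Right sorted: [9, 24, 28]
Merge [1, 22, 35] and [9, 24, 28]
= [1, 9, 22, 24, 28, 35]


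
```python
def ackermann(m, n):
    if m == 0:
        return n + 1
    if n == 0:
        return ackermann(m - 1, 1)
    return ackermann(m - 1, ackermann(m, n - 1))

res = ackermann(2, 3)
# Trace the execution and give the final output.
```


ackermann(2, 3)
= ackermann(1, ackermann(2, 2))
First compute ackermann(2, 2) = 7
= ackermann(1, 7)
= 9


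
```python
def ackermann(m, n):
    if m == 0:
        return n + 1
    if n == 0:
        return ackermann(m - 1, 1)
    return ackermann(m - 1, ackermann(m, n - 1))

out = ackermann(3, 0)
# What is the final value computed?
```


ackermann(3, 0)
n == 0: return ackermann(2, 1)
= ackermann(2, 1) = 5
= 5


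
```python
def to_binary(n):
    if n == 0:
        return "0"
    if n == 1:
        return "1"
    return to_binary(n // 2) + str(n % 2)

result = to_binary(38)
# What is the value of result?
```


to_binary(38)
= to_binary(19) + "0"
= to_binary(9) + "1" + "0"
= to_binary(4) + "1" + "1" + "0"
= to_binary(2) + "0" + "1" + "1" + "0"
= to_binary(1) + "0" + "0" + "1" + "1" + "0"
= "1" + "0" + "0" + "1" + "1" + "0"
= "100110"


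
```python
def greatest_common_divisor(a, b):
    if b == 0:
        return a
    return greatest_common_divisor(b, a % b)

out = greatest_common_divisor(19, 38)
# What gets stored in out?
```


greatest_common_divisor(19, 38)
= greatest_common_divisor(38, 19 % 38) = greatest_common_divisor(38, 19)
= greatest_common_divisor(19, 38 % 19) = greatest_common_divisor(19, 0)
b == 0, return a = 19


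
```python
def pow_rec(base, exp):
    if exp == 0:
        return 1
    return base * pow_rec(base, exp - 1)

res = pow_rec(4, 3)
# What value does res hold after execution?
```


pow_rec(4, 3)
= 4 * pow_rec(4, 2)
= 4 * 4 * pow_rec(4, 1)
= 4 * 4 * 4 * pow_rec(4, 0)
= 4 * 4 * 4 * 1
= 64


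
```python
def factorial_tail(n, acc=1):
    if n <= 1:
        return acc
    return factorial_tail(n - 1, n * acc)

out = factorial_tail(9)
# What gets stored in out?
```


factorial_tail(9, 1)
= factorial_tail(8, 9 * 1) = factorial_tail(8, 9)
= factorial_tail(7, 8 * 9) = factorial_tail(7, 72)
= factorial_tail(6, 7 * 72) = factorial_tail(6, 504)
= factorial_tail(5, 6 * 504) = factorial_tail(5, 3024)
= factorial_tail(4, 5 * 3024) = factorial_tail(4, 15120)
= factorial_tail(3, 4 * 15120) = factorial_tail(3, 60480)
= factorial_tail(2, 3 * 60480) = factorial_tail(2, 181440)
= factorial_tail(1, 2 * 181440) = factorial_tail(1, 362880)
n <= 1, return acc = 362880


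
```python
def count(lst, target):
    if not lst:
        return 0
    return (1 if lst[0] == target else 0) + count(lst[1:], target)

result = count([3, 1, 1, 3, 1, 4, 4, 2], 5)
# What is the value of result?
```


count([3, 1, 1, 3, 1, 4, 4, 2], 5)
lst[0]=3 != 5: 0 + count([1, 1, 3, 1, 4, 4, 2], 5)
lst[0]=1 != 5: 0 + count([1, 3, 1, 4, 4, 2], 5)
lst[0]=1 != 5: 0 + count([3, 1, 4, 4, 2], 5)
lst[0]=3 != 5: 0 + count([1, 4, 4, 2], 5)
lst[0]=1 != 5: 0 + count([4, 4, 2], 5)
lst[0]=4 != 5: 0 + count([4, 2], 5)
lst[0]=4 != 5: 0 + count([2], 5)
lst[0]=2 != 5: 0 + count([], 5)
= 0


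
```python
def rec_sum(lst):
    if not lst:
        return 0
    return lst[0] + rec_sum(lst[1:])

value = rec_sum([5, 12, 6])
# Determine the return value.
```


rec_sum([5, 12, 6])
= 5 + rec_sum([12, 6])
= 5 + 12 + rec_sum([6])
= 5 + 12 + 6 + rec_sum([])
= 5 + 12 + 6 + 0
= 23


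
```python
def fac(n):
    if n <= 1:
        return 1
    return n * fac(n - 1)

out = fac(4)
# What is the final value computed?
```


fac(4)
= 4 * fac(3)
= 4 * 3 * fac(2)
= 4 * 3 * 2 * fac(1)
= 4 * 3 * 2 * 1
= 24


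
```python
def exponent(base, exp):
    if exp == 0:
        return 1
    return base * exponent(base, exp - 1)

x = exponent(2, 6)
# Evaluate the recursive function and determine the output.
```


exponent(2, 6)
= 2 * exponent(2, 5)
= 2 * 2 * exponent(2, 4)
= 2 * 2 * 2 * exponent(2, 3)
= 2 * 2 * 2 * 2 * exponent(2, 2)
= 2 * 2 * 2 * 2 * 2 * exponent(2, 1)
= 2 * 2 * 2 * 2 * 2 * 2 * exponent(2, 0)
= 2 * 2 * 2 * 2 * 2 * 2 * 1
= 64


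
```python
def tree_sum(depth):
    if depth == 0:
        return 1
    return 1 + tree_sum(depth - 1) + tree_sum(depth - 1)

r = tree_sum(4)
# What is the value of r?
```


tree_sum(4)
= 1 + tree_sum(3) + tree_sum(3)
= 1 + 2 * tree_sum(3)
tree_sum(k) = 2^(k+1) - 1
tree_sum(0) = 1
tree_sum(1) = 3
tree_sum(2) = 7
tree_sum(3) = 15
tree_sum(4) = 31
tree_sum(4) = 2^5 - 1 = 31


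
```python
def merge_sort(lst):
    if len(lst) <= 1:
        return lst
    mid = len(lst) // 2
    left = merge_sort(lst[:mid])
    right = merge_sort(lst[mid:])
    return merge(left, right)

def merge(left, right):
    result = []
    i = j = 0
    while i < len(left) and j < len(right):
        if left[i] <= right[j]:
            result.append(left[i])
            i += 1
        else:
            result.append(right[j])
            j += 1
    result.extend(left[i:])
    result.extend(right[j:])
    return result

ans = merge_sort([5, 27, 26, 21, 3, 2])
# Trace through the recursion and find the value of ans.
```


merge_sort([5, 27, 26, 21, 3, 2])
Split into [5, 27, 26] and [21, 3, 2]
Left sorted: [5, 26, 27]
Right sorted: [2, 3, 21]
Merge [5, 26, 27] and [2, 3, 21]
= [2, 3, 5, 21, 26, 27]


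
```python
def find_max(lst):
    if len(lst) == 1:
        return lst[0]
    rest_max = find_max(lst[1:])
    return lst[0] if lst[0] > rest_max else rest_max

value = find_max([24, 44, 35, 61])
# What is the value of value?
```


find_max([24, 44, 35, 61])
= compare 24 with find_max([44, 35, 61])
= compare 44 with find_max([35, 61])
= compare 35 with find_max([61])
Base: find_max([61]) = 61
compare 35 with 61: max = 61
compare 44 with 61: max = 61
compare 24 with 61: max = 61
= 61


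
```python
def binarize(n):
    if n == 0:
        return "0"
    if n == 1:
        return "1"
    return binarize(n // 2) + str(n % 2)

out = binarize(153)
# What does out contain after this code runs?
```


binarize(153)
= binarize(76) + "1"
= binarize(38) + "0" + "1"
= binarize(19) + "0" + "0" + "1"
= binarize(9) + "1" + "0" + "0" + "1"
= binarize(4) + "1" + "1" + "0" + "0" + "1"
= binarize(2) + "0" + "1" + "1" + "0" + "0" + "1"
= binarize(1) + "0" + "0" + "1" + "1" + "0" + "0" + "1"
= "1" + "0" + "0" + "1" + "1" + "0" + "0" + "1"
= "10011001"


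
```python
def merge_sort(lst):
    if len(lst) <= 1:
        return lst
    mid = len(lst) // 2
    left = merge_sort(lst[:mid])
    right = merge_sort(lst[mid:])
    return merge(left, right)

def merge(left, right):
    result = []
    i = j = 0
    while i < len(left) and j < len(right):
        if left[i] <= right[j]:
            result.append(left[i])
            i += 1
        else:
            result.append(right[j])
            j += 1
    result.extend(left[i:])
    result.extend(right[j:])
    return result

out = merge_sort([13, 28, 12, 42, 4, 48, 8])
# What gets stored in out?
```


merge_sort([13, 28, 12, 42, 4, 48, 8])
Split into [13, 28, 12] and [42, 4, 48, 8]
Left sorted: [12, 13, 28]
Right sorted: [4, 8, 42, 48]
Merge [12, 13, 28] and [4, 8, 42, 48]
= [4, 8, 12, 13, 28, 42, 48]


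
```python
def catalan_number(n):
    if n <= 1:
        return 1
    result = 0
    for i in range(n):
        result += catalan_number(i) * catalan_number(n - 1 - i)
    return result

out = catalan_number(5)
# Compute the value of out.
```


catalan_number(5)
= sum of catalan_number(i) * catalan_number(5-1-i) for i in 0..4
First compute sub-values bottom-up:
  catalan_number(0) = 1, catalan_number(1) = 1
  catalan_number(2) = 1*1 + 1*1 = 2
  catalan_number(3) = 1*2 + 1*1 + 2*1 = 5
  catalan_number(4) = 1*5 + 1*2 + 2*1 + 5*1 = 14
Now catalan_number(5):
  catalan_number(0)*catalan_number(4) = 1*14 = 14
  catalan_number(1)*catalan_number(3) = 1*5 = 5
  catalan_number(2)*catalan_number(2) = 2*2 = 4
  catalan_number(3)*catalan_number(1) = 5*1 = 5
  catalan_number(4)*catalan_number(0) = 14*1 = 14
= 14 + 5 + 4 + 5 + 14
= 42


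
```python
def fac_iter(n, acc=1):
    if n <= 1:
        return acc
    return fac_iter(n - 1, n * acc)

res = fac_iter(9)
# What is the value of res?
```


fac_iter(9, 1)
= fac_iter(8, 9 * 1) = fac_iter(8, 9)
= fac_iter(7, 8 * 9) = fac_iter(7, 72)
= fac_iter(6, 7 * 72) = fac_iter(6, 504)
= fac_iter(5, 6 * 504) = fac_iter(5, 3024)
= fac_iter(4, 5 * 3024) = fac_iter(4, 15120)
= fac_iter(3, 4 * 15120) = fac_iter(3, 60480)
= fac_iter(2, 3 * 60480) = fac_iter(2, 181440)
= fac_iter(1, 2 * 181440) = fac_iter(1, 362880)
n <= 1, return acc = 362880


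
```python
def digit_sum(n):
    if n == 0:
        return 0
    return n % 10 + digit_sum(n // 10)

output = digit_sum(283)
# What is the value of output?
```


digit_sum(283)
= 3 + digit_sum(28)
= 3 + 8 + digit_sum(2)
= 3 + 8 + 2 + digit_sum(0)
= 3 + 8 + 2 + 0
= 13


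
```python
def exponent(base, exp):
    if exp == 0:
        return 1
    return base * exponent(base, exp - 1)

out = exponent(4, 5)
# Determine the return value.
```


exponent(4, 5)
= 4 * exponent(4, 4)
= 4 * 4 * exponent(4, 3)
= 4 * 4 * 4 * exponent(4, 2)
= 4 * 4 * 4 * 4 * exponent(4, 1)
= 4 * 4 * 4 * 4 * 4 * exponent(4, 0)
= 4 * 4 * 4 * 4 * 4 * 1
= 1024


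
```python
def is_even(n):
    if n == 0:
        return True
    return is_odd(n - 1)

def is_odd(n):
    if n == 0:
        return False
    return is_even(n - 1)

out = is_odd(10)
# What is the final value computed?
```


is_odd(10)
= is_even(9)
= is_odd(8)
= is_even(7)
= is_odd(6)
= is_even(5)
= is_odd(4)
= is_even(3)
= is_odd(2)
= is_even(1)
= is_odd(0)
n == 0: return False
= False


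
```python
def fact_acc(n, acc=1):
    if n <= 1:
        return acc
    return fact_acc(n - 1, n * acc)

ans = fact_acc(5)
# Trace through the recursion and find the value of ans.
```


fact_acc(5, 1)
= fact_acc(4, 5 * 1) = fact_acc(4, 5)
= fact_acc(3, 4 * 5) = fact_acc(3, 20)
= fact_acc(2, 3 * 20) = fact_acc(2, 60)
= fact_acc(1, 2 * 60) = fact_acc(1, 120)
n <= 1, return acc = 120


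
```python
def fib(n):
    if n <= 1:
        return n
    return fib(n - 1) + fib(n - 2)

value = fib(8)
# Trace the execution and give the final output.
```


fib(8)
= fib(7) + fib(6)
= (fib(6) + fib(5)) + fib(6)
Computing bottom-up: fib(0)=0, fib(1)=1, fib(2)=1, fib(3)=2, fib(4)=3, fib(5)=5, fib(6)=8, fib(7)=13, fib(8)=21
= 21


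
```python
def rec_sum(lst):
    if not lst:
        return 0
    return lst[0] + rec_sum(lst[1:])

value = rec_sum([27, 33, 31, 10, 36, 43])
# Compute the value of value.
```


rec_sum([27, 33, 31, 10, 36, 43])
= 27 + rec_sum([33, 31, 10, 36, 43])
= 27 + 33 + rec_sum([31, 10, 36, 43])
= 27 + 33 + 31 + rec_sum([10, 36, 43])
= 27 + 33 + 31 + 10 + rec_sum([36, 43])
= 27 + 33 + 31 + 10 + 36 + rec_sum([43])
= 27 + 33 + 31 + 10 + 36 + 43 + rec_sum([])
= 27 + 33 + 31 + 10 + 36 + 43 + 0
= 180


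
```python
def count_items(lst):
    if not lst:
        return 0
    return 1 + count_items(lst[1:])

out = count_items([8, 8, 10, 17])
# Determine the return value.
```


count_items([8, 8, 10, 17])
= 1 + count_items([8, 10, 17])
= 1 + 1 + count_items([10, 17])
= 1 + 1 + 1 + count_items([17])
= 1 + 1 + 1 + 1 + count_items([])
= 1 + 1 + 1 + 1 + 0
= 4


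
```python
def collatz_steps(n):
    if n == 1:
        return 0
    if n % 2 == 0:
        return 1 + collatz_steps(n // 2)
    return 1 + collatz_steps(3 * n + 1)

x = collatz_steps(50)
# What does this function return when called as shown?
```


collatz_steps(50)
50 is even -> collatz_steps(25)
25 is odd -> 3*25+1 = 76 -> collatz_steps(76)
76 is even -> collatz_steps(38)
38 is even -> collatz_steps(19)
19 is odd -> 3*19+1 = 58 -> collatz_steps(58)
58 is even -> collatz_steps(29)
29 is odd -> 3*29+1 = 88 -> collatz_steps(88)
88 is even -> collatz_steps(44)
44 is even -> collatz_steps(22)
22 is even -> collatz_steps(11)
11 is odd -> 3*11+1 = 34 -> collatz_steps(34)
34 is even -> collatz_steps(17)
17 is odd -> 3*17+1 = 52 -> collatz_steps(52)
52 is even -> collatz_steps(26)
26 is even -> collatz_steps(13)
13 is odd -> 3*13+1 = 40 -> collatz_steps(40)
40 is even -> collatz_steps(20)
20 is even -> collatz_steps(10)
10 is even -> collatz_steps(5)
5 is odd -> 3*5+1 = 16 -> collatz_steps(16)
16 is even -> collatz_steps(8)
8 is even -> collatz_steps(4)
4 is even -> collatz_steps(2)
2 is even -> collatz_steps(1)
Reached 1 after 24 steps
= 24


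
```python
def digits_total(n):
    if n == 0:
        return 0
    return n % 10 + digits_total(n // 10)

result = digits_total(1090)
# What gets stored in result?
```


digits_total(1090)
= 0 + digits_total(109)
= 0 + 9 + digits_total(10)
= 0 + 9 + 0 + digits_total(1)
= 0 + 9 + 0 + 1 + digits_total(0)
= 0 + 9 + 0 + 1 + 0
= 10


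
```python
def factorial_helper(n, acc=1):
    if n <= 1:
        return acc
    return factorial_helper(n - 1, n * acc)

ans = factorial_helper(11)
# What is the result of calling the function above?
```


factorial_helper(11, 1)
= factorial_helper(10, 11 * 1) = factorial_helper(10, 11)
= factorial_helper(9, 10 * 11) = factorial_helper(9, 110)
= factorial_helper(8, 9 * 110) = factorial_helper(8, 990)
= factorial_helper(7, 8 * 990) = factorial_helper(7, 7920)
= factorial_helper(6, 7 * 7920) = factorial_helper(6, 55440)
= factorial_helper(5, 6 * 55440) = factorial_helper(5, 332640)
= factorial_helper(4, 5 * 332640) = factorial_helper(4, 1663200)
= factorial_helper(3, 4 * 1663200) = factorial_helper(3, 6652800)
= factorial_helper(2, 3 * 6652800) = factorial_helper(2, 19958400)
= factorial_helper(1, 2 * 19958400) = factorial_helper(1, 39916800)
n <= 1, return acc = 39916800


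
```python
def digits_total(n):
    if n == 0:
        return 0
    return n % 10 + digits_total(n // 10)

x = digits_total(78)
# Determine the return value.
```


digits_total(78)
= 8 + digits_total(7)
= 8 + 7 + digits_total(0)
= 8 + 7 + 0
= 15


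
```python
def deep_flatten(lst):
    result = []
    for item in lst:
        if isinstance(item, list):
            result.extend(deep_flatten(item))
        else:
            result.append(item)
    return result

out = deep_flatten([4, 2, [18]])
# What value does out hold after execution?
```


deep_flatten([4, 2, [18]])
Processing each element:
  4 is not a list -> append 4
  2 is not a list -> append 2
  [18] is a list -> deep_flatten recursively -> [18]
= [4, 2, 18]


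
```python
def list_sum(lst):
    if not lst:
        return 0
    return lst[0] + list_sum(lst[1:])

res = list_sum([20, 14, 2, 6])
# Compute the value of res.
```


list_sum([20, 14, 2, 6])
= 20 + list_sum([14, 2, 6])
= 20 + 14 + list_sum([2, 6])
= 20 + 14 + 2 + list_sum([6])
= 20 + 14 + 2 + 6 + list_sum([])
= 20 + 14 + 2 + 6 + 0
= 42


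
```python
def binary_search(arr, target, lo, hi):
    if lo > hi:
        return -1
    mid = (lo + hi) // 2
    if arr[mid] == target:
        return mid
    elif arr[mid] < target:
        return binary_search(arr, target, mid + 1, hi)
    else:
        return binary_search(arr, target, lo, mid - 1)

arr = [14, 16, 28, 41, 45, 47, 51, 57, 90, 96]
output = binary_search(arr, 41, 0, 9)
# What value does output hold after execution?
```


binary_search(arr, 41, 0, 9)
lo=0, hi=9, mid=4, arr[mid]=45
45 > 41, search left half
lo=0, hi=3, mid=1, arr[mid]=16
16 < 41, search right half
lo=2, hi=3, mid=2, arr[mid]=28
28 < 41, search right half
lo=3, hi=3, mid=3, arr[mid]=41
arr[3] == 41, found at index 3
= 3


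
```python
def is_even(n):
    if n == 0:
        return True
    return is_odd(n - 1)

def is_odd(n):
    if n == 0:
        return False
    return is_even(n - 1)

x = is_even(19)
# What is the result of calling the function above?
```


is_even(19)
= is_odd(18)
= is_even(17)
= is_odd(16)
= is_even(15)
= is_odd(14)
= is_even(13)
= is_odd(12)
= is_even(11)
= is_odd(10)
= is_even(9)
= is_odd(8)
= is_even(7)
= is_odd(6)
= is_even(5)
= is_odd(4)
= is_even(3)
= is_odd(2)
= is_even(1)
= is_odd(0)
n == 0: return False
= False


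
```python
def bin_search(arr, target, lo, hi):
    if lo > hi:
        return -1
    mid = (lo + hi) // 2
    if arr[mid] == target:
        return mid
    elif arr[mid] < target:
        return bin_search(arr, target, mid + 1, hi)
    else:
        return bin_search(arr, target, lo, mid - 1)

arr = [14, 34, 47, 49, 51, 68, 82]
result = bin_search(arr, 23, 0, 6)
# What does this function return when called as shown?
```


bin_search(arr, 23, 0, 6)
lo=0, hi=6, mid=3, arr[mid]=49
49 > 23, search left half
lo=0, hi=2, mid=1, arr[mid]=34
34 > 23, search left half
lo=0, hi=0, mid=0, arr[mid]=14
14 < 23, search right half
lo > hi, target not found, return -1
= -1


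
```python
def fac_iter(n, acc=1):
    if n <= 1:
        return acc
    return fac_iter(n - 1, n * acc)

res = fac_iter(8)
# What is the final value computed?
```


fac_iter(8, 1)
= fac_iter(7, 8 * 1) = fac_iter(7, 8)
= fac_iter(6, 7 * 8) = fac_iter(6, 56)
= fac_iter(5, 6 * 56) = fac_iter(5, 336)
= fac_iter(4, 5 * 336) = fac_iter(4, 1680)
= fac_iter(3, 4 * 1680) = fac_iter(3, 6720)
= fac_iter(2, 3 * 6720) = fac_iter(2, 20160)
= fac_iter(1, 2 * 20160) = fac_iter(1, 40320)
n <= 1, return acc = 40320


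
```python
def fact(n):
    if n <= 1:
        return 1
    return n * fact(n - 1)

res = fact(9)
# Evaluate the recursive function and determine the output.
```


fact(9)
= 9 * fact(8)
= 9 * 8 * fact(7)
= 9 * 8 * 7 * fact(6)
= 9 * 8 * 7 * 6 * fact(5)
= 9 * 8 * 7 * 6 * 5 * fact(4)
= 9 * 8 * 7 * 6 * 5 * 4 * fact(3)
= 9 * 8 * 7 * 6 * 5 * 4 * 3 * fact(2)
= 9 * 8 * 7 * 6 * 5 * 4 * 3 * 2 * fact(1)
= 9 * 8 * 7 * 6 * 5 * 4 * 3 * 2 * 1
= 362880


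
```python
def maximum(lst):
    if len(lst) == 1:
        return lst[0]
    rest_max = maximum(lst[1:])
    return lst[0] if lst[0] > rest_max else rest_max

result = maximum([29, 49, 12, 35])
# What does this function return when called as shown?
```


maximum([29, 49, 12, 35])
= compare 29 with maximum([49, 12, 35])
= compare 49 with maximum([12, 35])
= compare 12 with maximum([35])
Base: maximum([35]) = 35
compare 12 with 35: max = 35
compare 49 with 35: max = 49
compare 29 with 49: max = 49
= 49


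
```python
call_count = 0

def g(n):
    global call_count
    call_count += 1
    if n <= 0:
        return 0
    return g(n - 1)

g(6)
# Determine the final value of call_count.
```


g(6) calls g(5) calls ... calls g(0)
Total calls: 6 + 1 (for base case) = 7


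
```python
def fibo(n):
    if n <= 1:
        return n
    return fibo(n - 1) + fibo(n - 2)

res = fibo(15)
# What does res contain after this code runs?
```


fibo(15)
= fibo(14) + fibo(13)
= (fibo(13) + fibo(12)) + fibo(13)
Computing bottom-up: fibo(0)=0, fibo(1)=1, fibo(2)=1, fibo(3)=2, fibo(4)=3, fibo(5)=5, fibo(6)=8, fibo(7)=13, fibo(8)=21, fibo(9)=34, fibo(10)=55, fibo(11)=89, fibo(12)=144, fibo(13)=233, fibo(14)=377, fibo(15)=610
= 610


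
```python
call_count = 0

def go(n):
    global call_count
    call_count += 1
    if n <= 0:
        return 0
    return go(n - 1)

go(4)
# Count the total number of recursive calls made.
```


go(4) calls go(3) calls ... calls go(0)
Total calls: 4 + 1 (for base case) = 5


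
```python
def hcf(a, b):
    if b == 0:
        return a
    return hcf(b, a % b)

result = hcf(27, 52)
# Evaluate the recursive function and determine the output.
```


hcf(27, 52)
= hcf(52, 27 % 52) = hcf(52, 27)
= hcf(27, 52 % 27) = hcf(27, 25)
= hcf(25, 27 % 25) = hcf(25, 2)
= hcf(2, 25 % 2) = hcf(2, 1)
= hcf(1, 2 % 1) = hcf(1, 0)
b == 0, return a = 1


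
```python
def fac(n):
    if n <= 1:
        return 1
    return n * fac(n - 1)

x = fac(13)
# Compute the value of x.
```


fac(13)
= 13 * fac(12)
= 13 * 12 * fac(11)
= 13 * 12 * 11 * fac(10)
= 13 * 12 * 11 * 10 * fac(9)
= 13 * 12 * 11 * 10 * 9 * fac(8)
= 13 * 12 * 11 * 10 * 9 * 8 * fac(7)
= 13 * 12 * 11 * 10 * 9 * 8 * 7 * fac(6)
= 13 * 12 * 11 * 10 * 9 * 8 * 7 * 6 * fac(5)
= 13 * 12 * 11 * 10 * 9 * 8 * 7 * 6 * 5 * fac(4)
= 13 * 12 * 11 * 10 * 9 * 8 * 7 * 6 * 5 * 4 * fac(3)
= 13 * 12 * 11 * 10 * 9 * 8 * 7 * 6 * 5 * 4 * 3 * fac(2)
= 13 * 12 * 11 * 10 * 9 * 8 * 7 * 6 * 5 * 4 * 3 * 2 * fac(1)
= 13 * 12 * 11 * 10 * 9 * 8 * 7 * 6 * 5 * 4 * 3 * 2 * 1
= 6227020800


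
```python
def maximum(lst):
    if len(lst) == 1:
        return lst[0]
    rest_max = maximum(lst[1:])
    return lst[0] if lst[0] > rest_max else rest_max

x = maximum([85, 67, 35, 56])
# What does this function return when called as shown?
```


maximum([85, 67, 35, 56])
= compare 85 with maximum([67, 35, 56])
= compare 67 with maximum([35, 56])
= compare 35 with maximum([56])
Base: maximum([56]) = 56
compare 35 with 56: max = 56
compare 67 with 56: max = 67
compare 85 with 67: max = 85
= 85


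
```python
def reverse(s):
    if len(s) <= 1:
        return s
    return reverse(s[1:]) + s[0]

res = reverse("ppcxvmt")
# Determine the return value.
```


reverse("ppcxvmt")
= reverse("pcxvmt") + "p"
= reverse("cxvmt") + "p" + "p"
= reverse("xvmt") + "c" + "p" + "p"
= reverse("vmt") + "x" + "c" + "p" + "p"
= reverse("mt") + "v" + "x" + "c" + "p" + "p"
= reverse("t") + "m" + "v" + "x" + "c" + "p" + "p"
= "t" + "m" + "v" + "x" + "c" + "p" + "p"
= "tmvxcpp"


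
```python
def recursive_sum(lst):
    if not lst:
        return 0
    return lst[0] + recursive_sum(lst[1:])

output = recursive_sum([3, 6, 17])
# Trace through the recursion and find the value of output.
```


recursive_sum([3, 6, 17])
= 3 + recursive_sum([6, 17])
= 3 + 6 + recursive_sum([17])
= 3 + 6 + 17 + recursive_sum([])
= 3 + 6 + 17 + 0
= 26


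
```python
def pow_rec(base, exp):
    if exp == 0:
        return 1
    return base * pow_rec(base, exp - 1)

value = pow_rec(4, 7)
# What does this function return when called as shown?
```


pow_rec(4, 7)
= 4 * pow_rec(4, 6)
= 4 * 4 * pow_rec(4, 5)
= 4 * 4 * 4 * pow_rec(4, 4)
= 4 * 4 * 4 * 4 * pow_rec(4, 3)
= 4 * 4 * 4 * 4 * 4 * pow_rec(4, 2)
= 4 * 4 * 4 * 4 * 4 * 4 * pow_rec(4, 1)
= 4 * 4 * 4 * 4 * 4 * 4 * 4 * pow_rec(4, 0)
= 4 * 4 * 4 * 4 * 4 * 4 * 4 * 1
= 16384


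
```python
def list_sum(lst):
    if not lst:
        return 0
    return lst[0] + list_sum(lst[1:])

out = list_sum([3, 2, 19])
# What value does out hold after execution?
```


list_sum([3, 2, 19])
= 3 + list_sum([2, 19])
= 3 + 2 + list_sum([19])
= 3 + 2 + 19 + list_sum([])
= 3 + 2 + 19 + 0
= 24
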